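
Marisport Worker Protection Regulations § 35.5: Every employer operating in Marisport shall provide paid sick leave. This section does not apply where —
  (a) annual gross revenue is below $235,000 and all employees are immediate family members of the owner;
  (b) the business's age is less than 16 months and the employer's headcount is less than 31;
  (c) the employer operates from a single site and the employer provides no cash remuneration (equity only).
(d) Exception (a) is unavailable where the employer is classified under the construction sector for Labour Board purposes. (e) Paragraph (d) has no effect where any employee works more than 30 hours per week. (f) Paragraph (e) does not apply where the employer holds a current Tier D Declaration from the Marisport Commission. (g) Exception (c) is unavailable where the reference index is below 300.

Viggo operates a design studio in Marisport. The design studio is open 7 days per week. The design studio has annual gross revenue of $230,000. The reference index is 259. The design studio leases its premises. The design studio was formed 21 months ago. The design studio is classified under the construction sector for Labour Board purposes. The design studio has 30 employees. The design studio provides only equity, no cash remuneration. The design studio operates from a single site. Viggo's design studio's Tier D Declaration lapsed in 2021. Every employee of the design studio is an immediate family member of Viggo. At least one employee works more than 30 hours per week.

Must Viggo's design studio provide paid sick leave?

Exception (a): annual gross revenue is $230,000, below the $235,000 limit; every employee is an immediate family member — every condition holds. As to paragraphs (d)–(f): (d) operates (the design studio is classified under the construction sector), but is set aside by (e): (e) is triggered — at least one employee exceeds 30 hours/week. (f) is not engaged (there is no Tier D Declaration in force), so (e) stands. Exception (a) stands.
Exception (b) does not apply: the business's age is 21 months, not less than 16 months.
Exception (c): the employer operates from a single site; remuneration is equity-only — every condition holds. But applying paragraph (g): (g) operates against (c): the reference index is 259, below the 300 limit. Exception (c) does not apply.

No — exception (a) applies; Viggo's design studio is not required to provide paid sick leave.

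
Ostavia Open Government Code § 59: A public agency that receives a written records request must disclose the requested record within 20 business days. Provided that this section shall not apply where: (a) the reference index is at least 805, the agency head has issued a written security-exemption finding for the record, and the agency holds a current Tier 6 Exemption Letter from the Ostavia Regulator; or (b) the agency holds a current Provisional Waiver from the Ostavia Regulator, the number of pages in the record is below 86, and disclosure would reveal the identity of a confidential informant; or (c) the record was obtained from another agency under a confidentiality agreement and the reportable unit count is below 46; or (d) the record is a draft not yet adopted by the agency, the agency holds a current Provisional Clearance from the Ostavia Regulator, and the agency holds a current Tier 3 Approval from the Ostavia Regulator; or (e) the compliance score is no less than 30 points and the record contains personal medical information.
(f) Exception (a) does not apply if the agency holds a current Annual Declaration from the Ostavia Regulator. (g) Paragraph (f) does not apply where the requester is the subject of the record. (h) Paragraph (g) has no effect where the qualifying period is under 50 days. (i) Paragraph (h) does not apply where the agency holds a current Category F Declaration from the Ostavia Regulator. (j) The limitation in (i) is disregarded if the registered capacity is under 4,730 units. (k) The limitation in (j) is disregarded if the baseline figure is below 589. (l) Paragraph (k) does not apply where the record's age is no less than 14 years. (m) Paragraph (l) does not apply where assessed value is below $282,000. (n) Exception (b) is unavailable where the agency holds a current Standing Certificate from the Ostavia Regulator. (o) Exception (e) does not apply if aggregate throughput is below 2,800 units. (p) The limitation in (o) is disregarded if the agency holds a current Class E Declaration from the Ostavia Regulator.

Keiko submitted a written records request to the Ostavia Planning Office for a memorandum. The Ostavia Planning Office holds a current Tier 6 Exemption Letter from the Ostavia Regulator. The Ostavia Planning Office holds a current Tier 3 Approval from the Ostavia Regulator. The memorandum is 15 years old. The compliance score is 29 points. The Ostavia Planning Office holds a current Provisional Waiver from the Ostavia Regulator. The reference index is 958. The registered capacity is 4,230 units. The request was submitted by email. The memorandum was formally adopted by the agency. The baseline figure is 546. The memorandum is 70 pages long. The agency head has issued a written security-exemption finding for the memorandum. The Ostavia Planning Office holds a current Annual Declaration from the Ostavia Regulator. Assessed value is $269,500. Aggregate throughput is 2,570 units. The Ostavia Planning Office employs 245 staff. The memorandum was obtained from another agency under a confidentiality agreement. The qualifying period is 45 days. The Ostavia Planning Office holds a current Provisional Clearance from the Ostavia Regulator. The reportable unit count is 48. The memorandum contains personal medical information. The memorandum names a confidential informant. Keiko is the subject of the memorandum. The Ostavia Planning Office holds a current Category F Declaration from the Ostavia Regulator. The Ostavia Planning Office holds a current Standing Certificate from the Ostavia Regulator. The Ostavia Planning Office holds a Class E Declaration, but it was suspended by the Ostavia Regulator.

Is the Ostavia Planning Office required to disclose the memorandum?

No — exception (a) applies; the Ostavia Planning Office is not required to disclose the memorandum.

Exception (a) is satisfied on its face — the reference index is 958, meeting the 805 threshold; a written security-exemption finding has been issued; a current Tier 6 Exemption Letter is held. Under paragraphs (f)–(m): (f) would limit (a) — a current Annual Declaration is held — but (g) sets (f) aside: (g) is triggered — Keiko is the subject of the memorandum. (h) would limit (g) — the qualifying period is 45 days, under the 50 days limit — but (i) sets (h) aside: (i) is triggered — a current Category F Declaration is held. (j) applies (the registered capacity is 4,230 units, under the 4,730 units limit), but is set aside by (k): (k) operates — the baseline figure is 546, below the 589 limit. (l) would limit (k) — the record's age is 15 years, meeting the 14 years threshold — but (m) sets (l) aside: (m) is triggered — assessed value is $269,500, below the $282,000 limit. Exception (a) stands.
Exception (b): a current Provisional Waiver is held; the number of pages in the record is 70, below the 86 limit; the memorandum names a confidential informant — every condition holds. Turning to paragraph (n): (n) operates against (b): a current Standing Certificate is held. Exception (b) does not apply.
Exception (c) requires that the reportable unit count is below 46; but the reportable unit count is 48, not below 46, so (c) is unavailable.
Exception (d) does not apply: the memorandum has been formally adopted.
Exception (e) requires that the compliance score is no less than 30 points; but the compliance score is 29 points, short of 30 points, so (e) is unavailable.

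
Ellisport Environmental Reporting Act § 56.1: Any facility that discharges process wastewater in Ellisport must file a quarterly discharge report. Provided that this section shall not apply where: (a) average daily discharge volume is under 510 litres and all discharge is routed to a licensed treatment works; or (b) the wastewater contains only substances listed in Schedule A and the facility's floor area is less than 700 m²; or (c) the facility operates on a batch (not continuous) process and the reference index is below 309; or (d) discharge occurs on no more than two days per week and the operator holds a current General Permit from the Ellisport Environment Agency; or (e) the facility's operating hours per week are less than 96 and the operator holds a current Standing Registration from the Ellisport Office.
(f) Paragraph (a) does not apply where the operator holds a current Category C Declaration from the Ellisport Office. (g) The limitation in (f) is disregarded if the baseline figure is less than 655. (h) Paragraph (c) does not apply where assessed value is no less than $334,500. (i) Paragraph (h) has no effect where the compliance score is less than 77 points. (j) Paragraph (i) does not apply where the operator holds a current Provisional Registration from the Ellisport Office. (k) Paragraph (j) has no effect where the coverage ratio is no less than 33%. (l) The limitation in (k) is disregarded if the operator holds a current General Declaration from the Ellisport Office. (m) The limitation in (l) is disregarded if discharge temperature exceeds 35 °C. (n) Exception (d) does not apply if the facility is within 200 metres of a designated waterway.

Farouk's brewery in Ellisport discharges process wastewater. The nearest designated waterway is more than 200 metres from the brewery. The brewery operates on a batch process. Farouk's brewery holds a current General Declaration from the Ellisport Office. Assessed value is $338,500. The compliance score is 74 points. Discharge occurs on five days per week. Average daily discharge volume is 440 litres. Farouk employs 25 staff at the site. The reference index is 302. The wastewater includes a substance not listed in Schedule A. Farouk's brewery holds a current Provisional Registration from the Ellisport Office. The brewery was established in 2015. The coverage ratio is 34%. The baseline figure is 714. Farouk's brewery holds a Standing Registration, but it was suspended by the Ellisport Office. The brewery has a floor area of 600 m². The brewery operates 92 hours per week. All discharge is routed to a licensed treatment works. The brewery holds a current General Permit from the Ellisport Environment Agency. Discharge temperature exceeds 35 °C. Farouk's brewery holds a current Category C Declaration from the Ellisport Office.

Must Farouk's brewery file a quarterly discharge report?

Exception (a) is satisfied on its face — average daily discharge volume is 440 litres, under the 510 litres limit; discharge is routed to a licensed treatment works. Turning to paragraphs (f)–(g): (f) is triggered — a current Category C Declaration is held. (g) is not triggered (the baseline figure is 714, not less than 655), so (f) stands. Exception (a) does not apply.
Exception (b) requires that the wastewater contains only substances listed in Schedule A; but the wastewater includes a non-Schedule-A substance, so (b) is unavailable.
Exception (c) is satisfied on its face — the facility operates on a batch process; the reference index is 302, below the 309 limit. Considering the limiting provisions: (h) operates (assessed value is $338,500, meeting the $334,500 threshold), but is overridden by (i): (i) applies — the compliance score is 74 points, less than the 77 points limit. (j) would limit (i) — a current Provisional Registration is held — but (k) sets (j) aside: (k) operates against (j): the coverage ratio is 34%, meeting the 33% threshold. (l) would limit (k) — a current General Declaration is held — but (m) sets (l) aside: (m) operates against (l): discharge temperature exceeds 35 °C. So (c) applies.
Exception (d) requires that discharge occurs on no more than two days per week; but discharge occurs on five days per week, so (d) is unavailable.
Exception (e) does not apply: no current Standing Registration is held.

No — exception (c) applies; Farouk's brewery is not required to file a quarterly discharge report.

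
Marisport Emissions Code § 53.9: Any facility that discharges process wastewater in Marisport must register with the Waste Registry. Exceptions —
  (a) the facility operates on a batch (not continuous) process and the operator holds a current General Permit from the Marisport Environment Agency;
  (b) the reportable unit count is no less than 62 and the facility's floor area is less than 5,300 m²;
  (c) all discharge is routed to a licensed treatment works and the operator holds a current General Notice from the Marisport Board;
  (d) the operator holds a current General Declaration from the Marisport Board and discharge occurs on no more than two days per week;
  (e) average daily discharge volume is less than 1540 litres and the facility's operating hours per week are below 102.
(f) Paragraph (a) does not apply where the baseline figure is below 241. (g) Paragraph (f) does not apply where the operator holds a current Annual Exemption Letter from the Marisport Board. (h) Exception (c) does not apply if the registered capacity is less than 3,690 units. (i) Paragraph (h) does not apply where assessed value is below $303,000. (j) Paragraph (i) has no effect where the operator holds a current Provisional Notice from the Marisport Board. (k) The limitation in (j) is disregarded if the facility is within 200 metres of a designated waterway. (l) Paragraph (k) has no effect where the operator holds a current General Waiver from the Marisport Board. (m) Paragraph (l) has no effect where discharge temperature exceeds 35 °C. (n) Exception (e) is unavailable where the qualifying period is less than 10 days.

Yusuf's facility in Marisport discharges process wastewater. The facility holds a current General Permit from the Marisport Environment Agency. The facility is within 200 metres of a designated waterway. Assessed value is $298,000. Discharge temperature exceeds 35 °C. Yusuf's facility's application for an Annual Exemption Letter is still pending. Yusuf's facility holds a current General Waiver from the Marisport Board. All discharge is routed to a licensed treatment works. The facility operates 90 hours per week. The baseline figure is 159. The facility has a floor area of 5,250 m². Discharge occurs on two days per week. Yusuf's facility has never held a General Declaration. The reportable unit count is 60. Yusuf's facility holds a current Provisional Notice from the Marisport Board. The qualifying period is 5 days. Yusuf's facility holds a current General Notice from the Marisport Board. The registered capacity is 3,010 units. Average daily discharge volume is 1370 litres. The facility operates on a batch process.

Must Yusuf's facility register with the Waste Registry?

No — exception (c) applies; Yusuf's facility is not required to register with the Waste Registry.

Exception (a)'s conditions are all satisfied: the facility operates on a batch process; a current General Permit is held. Turning to paragraphs (f)–(g): (f) operates against (a): the baseline figure is 159, below the 241 limit. (g), which would lift (f), does not operate here — the Annual Exemption Letter is not current. (a) is therefore removed.
Exception (b) requires that the reportable unit count is no less than 62; but the reportable unit count is 60, short of 62, so (b) is unavailable.
All of (c)'s requirements are met (discharge is routed to a licensed treatment works; a current General Notice is held). Under paragraphs (h)–(m): (h) applies (the registered capacity is 3,010 units, less than the 3,690 units limit), but yields to (i): (i) is engaged — assessed value is $298,000, below the $303,000 limit. (j) is engaged (a current Provisional Notice is held), but is displaced by (k): (k) is engaged — the facility is within 200 m of a designated waterway. (l) is engaged (a current General Waiver is held), but is itself disapplied by (m): (m) operates against (l): discharge temperature exceeds 35 °C. Exception (c) stands.
Exception (d) requires that the operator holds a current General Declaration from the Marisport Board; but there is no General Declaration in force, so (d) is unavailable.
Exception (e)'s conditions are all satisfied: average daily discharge volume is 1370 litres, less than the 1540 litres limit; the facility's operating hours per week are 90, below the 102 limit. But applying paragraph (n): (n) operates against (e): the qualifying period is 5 days, less than the 10 days limit. (e) is therefore removed.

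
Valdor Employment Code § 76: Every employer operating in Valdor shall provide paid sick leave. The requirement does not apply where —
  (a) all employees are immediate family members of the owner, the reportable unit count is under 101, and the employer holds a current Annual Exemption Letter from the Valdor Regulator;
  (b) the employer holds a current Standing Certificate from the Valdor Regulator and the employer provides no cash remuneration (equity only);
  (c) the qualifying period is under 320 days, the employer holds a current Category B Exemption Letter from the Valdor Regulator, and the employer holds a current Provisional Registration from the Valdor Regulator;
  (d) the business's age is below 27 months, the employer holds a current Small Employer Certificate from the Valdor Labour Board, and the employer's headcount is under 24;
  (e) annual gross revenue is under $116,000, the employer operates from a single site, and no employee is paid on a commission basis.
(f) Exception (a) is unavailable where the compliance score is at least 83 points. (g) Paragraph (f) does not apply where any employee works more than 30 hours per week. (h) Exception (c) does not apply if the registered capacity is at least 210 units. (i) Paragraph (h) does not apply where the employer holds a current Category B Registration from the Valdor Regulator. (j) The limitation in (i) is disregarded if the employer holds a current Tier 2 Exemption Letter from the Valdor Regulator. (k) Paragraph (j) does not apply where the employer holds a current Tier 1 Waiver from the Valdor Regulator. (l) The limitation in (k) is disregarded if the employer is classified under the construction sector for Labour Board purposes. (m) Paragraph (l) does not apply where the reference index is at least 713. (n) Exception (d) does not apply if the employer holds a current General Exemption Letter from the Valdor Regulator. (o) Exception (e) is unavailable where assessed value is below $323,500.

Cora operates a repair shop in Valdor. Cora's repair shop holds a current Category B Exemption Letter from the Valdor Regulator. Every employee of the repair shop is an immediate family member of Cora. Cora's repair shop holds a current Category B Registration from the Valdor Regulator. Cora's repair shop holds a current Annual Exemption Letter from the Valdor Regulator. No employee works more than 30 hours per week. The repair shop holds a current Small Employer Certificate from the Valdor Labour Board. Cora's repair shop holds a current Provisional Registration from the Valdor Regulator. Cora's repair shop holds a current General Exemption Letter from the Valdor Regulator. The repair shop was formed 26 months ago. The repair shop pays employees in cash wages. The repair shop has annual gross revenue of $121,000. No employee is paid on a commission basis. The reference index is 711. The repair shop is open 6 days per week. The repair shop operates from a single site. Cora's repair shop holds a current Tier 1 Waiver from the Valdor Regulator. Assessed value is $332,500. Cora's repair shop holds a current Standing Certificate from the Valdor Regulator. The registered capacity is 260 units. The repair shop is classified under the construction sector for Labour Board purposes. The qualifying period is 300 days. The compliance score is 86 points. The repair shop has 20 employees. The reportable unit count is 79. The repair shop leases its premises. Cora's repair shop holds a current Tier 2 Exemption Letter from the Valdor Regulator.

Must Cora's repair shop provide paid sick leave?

Exception (a)'s conditions are all satisfied: every employee is an immediate family member; the reportable unit count is 79, under the 101 limit; a current Annual Exemption Letter is held. Turning to paragraphs (f)–(g): (f) operates — the compliance score is 86 points, meeting the 83 points threshold. (g) does not operate here (no employee exceeds 30 hours/week), so (f) stands. (a) is therefore removed.
Exception (b) requires that the employer provides no cash remuneration (equity only); but employees are paid cash wages, so (b) is unavailable.
All of (c)'s requirements are met (the qualifying period is 300 days, under the 320 days limit; a current Category B Exemption Letter is held; a current Provisional Registration is held). However, paragraphs (h)–(m) must be considered: (h) operates — the registered capacity is 260 units, meeting the 210 units threshold. (i) would limit (h) — a current Category B Registration is held — but (j) sets (i) aside: (j) operates against (i): a current Tier 2 Exemption Letter is held. (k) applies (a current Tier 1 Waiver is held), but yields to (l): (l) is triggered — the repair shop is classified under the construction sector. (m) is inapplicable (the reference index is 711, short of 713), so (l) stands. Exception (c) does not apply.
Exception (d): the business's age is 26 months, below the 27 months limit; a current Small Employer Certificate is held; the employer's headcount is 20, under the 24 limit — every condition holds. However, paragraph (n) must be considered: (n) operates against (d): a current General Exemption Letter is held. (d) is therefore removed.
Exception (e) does not apply: annual gross revenue is $121,000, not under $116,000.
None of the exceptions is available; § 76 applies in full.

Yes — Cora's repair shop must provide paid sick leave.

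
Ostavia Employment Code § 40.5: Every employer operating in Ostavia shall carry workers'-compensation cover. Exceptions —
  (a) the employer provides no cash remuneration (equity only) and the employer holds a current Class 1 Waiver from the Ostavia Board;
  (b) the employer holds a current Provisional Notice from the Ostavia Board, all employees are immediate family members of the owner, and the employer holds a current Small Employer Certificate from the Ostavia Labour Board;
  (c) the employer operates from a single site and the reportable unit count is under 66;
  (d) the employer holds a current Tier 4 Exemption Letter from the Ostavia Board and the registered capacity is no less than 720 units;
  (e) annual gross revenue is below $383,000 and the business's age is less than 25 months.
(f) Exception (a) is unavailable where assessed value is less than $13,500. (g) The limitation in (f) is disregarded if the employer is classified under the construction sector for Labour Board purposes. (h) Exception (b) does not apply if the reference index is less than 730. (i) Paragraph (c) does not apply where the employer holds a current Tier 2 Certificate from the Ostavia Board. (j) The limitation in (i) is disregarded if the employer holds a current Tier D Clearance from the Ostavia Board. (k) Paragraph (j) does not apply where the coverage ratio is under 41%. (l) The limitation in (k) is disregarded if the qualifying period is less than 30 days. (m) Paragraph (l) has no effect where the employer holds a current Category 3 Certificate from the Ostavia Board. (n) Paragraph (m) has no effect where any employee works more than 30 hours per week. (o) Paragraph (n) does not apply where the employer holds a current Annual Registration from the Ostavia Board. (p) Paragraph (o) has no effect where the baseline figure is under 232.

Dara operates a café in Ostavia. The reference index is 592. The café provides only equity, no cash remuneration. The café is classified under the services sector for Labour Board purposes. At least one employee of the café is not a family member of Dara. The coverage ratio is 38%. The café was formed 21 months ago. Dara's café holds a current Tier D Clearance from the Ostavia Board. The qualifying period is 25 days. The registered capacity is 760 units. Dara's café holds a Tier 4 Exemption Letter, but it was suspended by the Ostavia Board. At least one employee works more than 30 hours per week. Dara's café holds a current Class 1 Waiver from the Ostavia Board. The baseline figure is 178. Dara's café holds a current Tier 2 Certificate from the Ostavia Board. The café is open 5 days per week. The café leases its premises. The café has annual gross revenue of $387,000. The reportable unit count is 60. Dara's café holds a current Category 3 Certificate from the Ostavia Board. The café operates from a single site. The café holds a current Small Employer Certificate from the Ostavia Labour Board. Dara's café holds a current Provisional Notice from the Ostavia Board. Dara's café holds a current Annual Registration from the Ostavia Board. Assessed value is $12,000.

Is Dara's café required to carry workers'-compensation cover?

All of (a)'s requirements are met (remuneration is equity-only; a current Class 1 Waiver is held). Turning to paragraphs (f)–(g): (f) is engaged — assessed value is $12,000, less than the $13,500 limit. (g), which would lift (f), is not triggered — the café is classified under the services sector. So (a) is unavailable.
Exception (b) requires that all employees are immediate family members of the owner; but at least one employee is not a family member, so (b) is unavailable.
Exception (c)'s conditions are all satisfied: the employer operates from a single site; the reportable unit count is 60, under the 66 limit. As to paragraphs (i)–(p): (i) applies (a current Tier 2 Certificate is held), but is overridden by (j): (j) operates against (i): a current Tier D Clearance is held. (k) operates (the coverage ratio is 38%, under the 41% limit), but is overridden by (l): (l) operates against (k): the qualifying period is 25 days, less than the 30 days limit. (m) is triggered (a current Category 3 Certificate is held), but is displaced by (n): (n) operates — at least one employee exceeds 30 hours/week. (o) would limit (n) — a current Annual Registration is held — but (p) sets (o) aside: (p) applies — the baseline figure is 178, under the 232 limit. (c) remains available.
Exception (d) requires that the employer holds a current Tier 4 Exemption Letter from the Ostavia Board; but no current Tier 4 Exemption Letter is held, so (d) is unavailable.
Exception (e) does not apply: annual gross revenue is $387,000, not below $383,000.

No — exception (c) applies; Dara's café is not required to carry workers'-compensation cover.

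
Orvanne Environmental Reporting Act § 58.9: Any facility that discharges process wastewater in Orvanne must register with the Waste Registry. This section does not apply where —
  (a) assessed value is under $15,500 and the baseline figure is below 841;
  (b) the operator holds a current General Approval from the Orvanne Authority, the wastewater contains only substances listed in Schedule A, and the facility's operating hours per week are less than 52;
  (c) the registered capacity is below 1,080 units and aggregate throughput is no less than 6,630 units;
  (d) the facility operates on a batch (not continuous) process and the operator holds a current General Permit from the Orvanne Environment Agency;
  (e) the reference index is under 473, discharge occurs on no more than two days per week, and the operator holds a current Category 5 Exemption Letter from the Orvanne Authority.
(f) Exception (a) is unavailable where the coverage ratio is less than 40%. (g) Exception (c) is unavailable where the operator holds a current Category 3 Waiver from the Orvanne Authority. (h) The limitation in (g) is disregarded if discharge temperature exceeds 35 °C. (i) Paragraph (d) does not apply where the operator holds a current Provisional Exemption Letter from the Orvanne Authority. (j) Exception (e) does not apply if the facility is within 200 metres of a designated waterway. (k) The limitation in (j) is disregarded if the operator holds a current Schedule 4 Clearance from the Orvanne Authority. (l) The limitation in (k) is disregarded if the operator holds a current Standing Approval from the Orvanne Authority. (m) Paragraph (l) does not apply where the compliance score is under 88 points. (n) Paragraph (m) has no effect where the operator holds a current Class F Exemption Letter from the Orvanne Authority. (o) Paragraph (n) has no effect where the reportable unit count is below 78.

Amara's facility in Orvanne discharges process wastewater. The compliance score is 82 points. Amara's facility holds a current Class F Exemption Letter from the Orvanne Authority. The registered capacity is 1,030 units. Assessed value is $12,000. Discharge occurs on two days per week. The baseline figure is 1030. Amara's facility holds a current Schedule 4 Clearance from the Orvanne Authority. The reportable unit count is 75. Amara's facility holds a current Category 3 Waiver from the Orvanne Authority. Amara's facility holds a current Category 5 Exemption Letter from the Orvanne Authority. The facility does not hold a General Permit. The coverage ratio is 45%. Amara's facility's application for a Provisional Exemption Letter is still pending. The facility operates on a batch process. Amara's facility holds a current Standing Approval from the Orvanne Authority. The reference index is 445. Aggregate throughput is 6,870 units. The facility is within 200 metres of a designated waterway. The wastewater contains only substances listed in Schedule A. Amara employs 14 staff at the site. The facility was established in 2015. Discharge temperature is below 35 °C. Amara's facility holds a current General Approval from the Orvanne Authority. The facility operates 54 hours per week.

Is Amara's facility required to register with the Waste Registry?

No — exception (e) applies; Amara's facility is not required to register with the Waste Registry.

Exception (a) fails — the baseline figure is 1,030, not below 841.
Exception (b) requires that the facility's operating hours per week are less than 52; but the facility's operating hours per week are 54, not less than 52, so (b) is unavailable.
Exception (c): the registered capacity is 1,030 units, below the 1,080 units limit; aggregate throughput is 6,870 units, meeting the 6,630 units threshold — every condition holds. Turning to paragraphs (g)–(h): (g) operates — a current Category 3 Waiver is held. (h) does not operate here (discharge temperature is below 35 °C), so (g) stands. Exception (c) does not apply.
Exception (d) requires that the operator holds a current General Permit from the Orvanne Environment Agency; but no General Permit is held, so (d) is unavailable.
Exception (e) is satisfied on its face — the reference index is 445, under the 473 limit; discharge occurs on no more than two days per week; a current Category 5 Exemption Letter is held. Under paragraphs (j)–(o): (j) would limit (e) — the facility is within 200 m of a designated waterway — but (k) sets (j) aside: (k) is triggered — a current Schedule 4 Clearance is held. (l) applies (a current Standing Approval is held), but yields to (m): (m) operates against (l): the compliance score is 82 points, under the 88 points limit. (n) would limit (m) — a current Class F Exemption Letter is held — but (o) sets (n) aside: (o) applies — the reportable unit count is 75, below the 78 limit. So (e) applies.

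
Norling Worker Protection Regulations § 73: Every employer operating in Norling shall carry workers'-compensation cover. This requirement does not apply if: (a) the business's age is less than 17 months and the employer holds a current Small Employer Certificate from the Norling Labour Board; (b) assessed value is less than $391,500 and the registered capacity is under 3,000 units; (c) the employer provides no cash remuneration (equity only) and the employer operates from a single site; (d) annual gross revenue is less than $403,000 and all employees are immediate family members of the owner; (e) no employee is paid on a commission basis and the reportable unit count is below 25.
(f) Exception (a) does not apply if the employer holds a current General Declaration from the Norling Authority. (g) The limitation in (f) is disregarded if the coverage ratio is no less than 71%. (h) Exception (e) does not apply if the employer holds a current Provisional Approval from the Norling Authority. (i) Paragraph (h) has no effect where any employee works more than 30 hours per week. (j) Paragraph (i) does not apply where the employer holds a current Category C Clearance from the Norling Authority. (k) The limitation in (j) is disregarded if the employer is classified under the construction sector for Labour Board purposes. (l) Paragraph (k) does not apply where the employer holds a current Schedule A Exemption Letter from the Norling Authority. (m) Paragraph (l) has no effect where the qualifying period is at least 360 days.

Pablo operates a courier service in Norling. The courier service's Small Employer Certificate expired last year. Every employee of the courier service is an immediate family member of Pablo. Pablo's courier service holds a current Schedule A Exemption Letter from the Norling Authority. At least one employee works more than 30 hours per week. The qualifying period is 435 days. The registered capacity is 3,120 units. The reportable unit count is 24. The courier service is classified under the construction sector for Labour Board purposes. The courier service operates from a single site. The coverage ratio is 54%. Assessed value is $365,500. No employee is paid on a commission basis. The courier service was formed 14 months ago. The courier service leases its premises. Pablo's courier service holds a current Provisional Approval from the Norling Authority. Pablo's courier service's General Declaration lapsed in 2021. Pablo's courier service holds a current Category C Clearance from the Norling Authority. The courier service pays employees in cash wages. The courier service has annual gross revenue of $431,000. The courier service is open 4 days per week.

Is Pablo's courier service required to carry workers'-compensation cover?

No — exception (e) applies; Pablo's courier service is not required to carry workers'-compensation cover.

Exception (a) fails — the Small Employer Certificate has expired.
Exception (b) does not apply: the registered capacity is 3,120 units, not under 3,000 units.
Exception (c) requires that the employer provides no cash remuneration (equity only); but employees are paid cash wages, so (c) is unavailable.
Exception (d) requires that annual gross revenue is less than $403,000; but annual gross revenue is $431,000, not less than $403,000, so (d) is unavailable.
Exception (e) is satisfied on its face — no employee is paid on commission; the reportable unit count is 24, below the 25 limit. Applying paragraphs (h)–(m): (h) operates (a current Provisional Approval is held), but is itself disapplied by (i): (i) operates against (h): at least one employee exceeds 30 hours/week. (j) would limit (i) — a current Category C Clearance is held — but (k) sets (j) aside: (k) operates against (j): the courier service is classified under the construction sector. (l) is engaged (a current Schedule A Exemption Letter is held), but yields to (m): (m) is triggered — the qualifying period is 435 days, meeting the 360 days threshold. (e) remains available.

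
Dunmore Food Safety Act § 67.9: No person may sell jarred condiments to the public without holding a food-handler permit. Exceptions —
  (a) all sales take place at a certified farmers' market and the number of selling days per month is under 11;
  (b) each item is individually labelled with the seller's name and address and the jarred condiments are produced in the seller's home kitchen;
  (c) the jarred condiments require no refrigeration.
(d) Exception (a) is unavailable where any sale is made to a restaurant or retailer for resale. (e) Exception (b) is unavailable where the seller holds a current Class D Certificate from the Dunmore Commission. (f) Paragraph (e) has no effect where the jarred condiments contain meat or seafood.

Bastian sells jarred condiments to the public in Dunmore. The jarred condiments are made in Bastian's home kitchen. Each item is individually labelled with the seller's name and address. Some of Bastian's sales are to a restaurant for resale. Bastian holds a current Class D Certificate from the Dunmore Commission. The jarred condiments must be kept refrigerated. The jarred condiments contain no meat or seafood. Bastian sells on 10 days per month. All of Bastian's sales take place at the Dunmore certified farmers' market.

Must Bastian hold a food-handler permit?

Yes — Bastian must hold a food-handler permit.

Exception (a)'s conditions are all satisfied: all sales are at a certified farmers' market; the number of selling days per month is 10, under the 11 limit. However, paragraph (d) must be considered: (d) operates against (a): some sales are to a restaurant for resale. (a) is therefore removed.
All of (b)'s requirements are met (items are individually labelled; the jarred condiments are home-kitchen produced). But applying paragraphs (e)–(f): (e) operates against (b): a current Class D Certificate is held. (f) is not triggered (the jarred condiments contain no meat or seafood), so (e) stands. So (b) is unavailable.
Exception (c) fails — the jarred condiments require refrigeration.
No exception applies. The general rule governs.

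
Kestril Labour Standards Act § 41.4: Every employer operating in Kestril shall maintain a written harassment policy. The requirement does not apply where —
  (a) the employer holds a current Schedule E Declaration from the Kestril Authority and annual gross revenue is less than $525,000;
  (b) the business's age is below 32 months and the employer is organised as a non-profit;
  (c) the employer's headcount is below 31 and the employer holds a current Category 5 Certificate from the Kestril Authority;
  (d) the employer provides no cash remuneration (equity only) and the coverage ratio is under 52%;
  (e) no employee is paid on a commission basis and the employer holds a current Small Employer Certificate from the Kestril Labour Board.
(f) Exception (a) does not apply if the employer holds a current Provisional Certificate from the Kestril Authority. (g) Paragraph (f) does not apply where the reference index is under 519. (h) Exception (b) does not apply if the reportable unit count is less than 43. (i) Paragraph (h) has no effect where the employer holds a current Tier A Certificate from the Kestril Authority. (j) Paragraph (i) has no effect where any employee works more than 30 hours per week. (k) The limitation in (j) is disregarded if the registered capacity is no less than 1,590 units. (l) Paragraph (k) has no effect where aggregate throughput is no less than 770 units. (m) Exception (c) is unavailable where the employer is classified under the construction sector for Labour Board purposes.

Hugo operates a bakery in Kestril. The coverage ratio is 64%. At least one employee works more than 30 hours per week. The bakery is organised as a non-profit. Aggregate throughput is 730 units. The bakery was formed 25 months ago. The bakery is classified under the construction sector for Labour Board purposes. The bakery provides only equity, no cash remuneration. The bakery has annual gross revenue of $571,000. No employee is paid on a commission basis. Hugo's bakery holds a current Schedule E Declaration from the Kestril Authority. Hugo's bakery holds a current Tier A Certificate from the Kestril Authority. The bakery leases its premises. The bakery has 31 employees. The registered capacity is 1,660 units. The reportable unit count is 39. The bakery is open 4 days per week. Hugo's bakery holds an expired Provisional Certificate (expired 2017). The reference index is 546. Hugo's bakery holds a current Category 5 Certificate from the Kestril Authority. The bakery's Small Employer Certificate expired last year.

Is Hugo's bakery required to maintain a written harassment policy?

No — exception (b) applies; Hugo's bakery is not required to maintain a written harassment policy.

Exception (a) fails — annual gross revenue is $571,000, not less than $525,000.
Exception (b)'s conditions are all satisfied: the business's age is 25 months, below the 32 months limit; the employer is a non-profit. As to paragraphs (h)–(l): (h) would limit (b) — the reportable unit count is 39, less than the 43 limit — but (i) sets (h) aside: (i) operates against (h): a current Tier A Certificate is held. (j) would limit (i) — at least one employee exceeds 30 hours/week — but (k) sets (j) aside: (k) is triggered — the registered capacity is 1,660 units, meeting the 1,590 units threshold. (l) is not triggered (aggregate throughput is 730 units, short of 770 units), so (k) stands. (b) remains available.
Exception (c) requires that the employer's headcount is below 31; but the employer's headcount is 31, not below 31, so (c) is unavailable.
Exception (d) requires that the coverage ratio is under 52%; but the coverage ratio is 64%, not under 52%, so (d) is unavailable.
Exception (e) requires that the employer holds a current Small Employer Certificate from the Kestril Labour Board; but the Small Employer Certificate has expired, so (e) is unavailable.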